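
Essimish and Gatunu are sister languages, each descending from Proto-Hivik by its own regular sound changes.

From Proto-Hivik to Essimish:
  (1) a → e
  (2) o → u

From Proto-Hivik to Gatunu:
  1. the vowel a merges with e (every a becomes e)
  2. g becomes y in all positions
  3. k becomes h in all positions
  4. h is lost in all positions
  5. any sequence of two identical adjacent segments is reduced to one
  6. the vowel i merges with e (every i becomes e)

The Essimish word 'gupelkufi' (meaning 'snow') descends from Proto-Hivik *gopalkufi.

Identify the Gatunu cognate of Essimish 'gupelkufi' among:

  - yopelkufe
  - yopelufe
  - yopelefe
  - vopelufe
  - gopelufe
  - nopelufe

Gatunu: start from *gopalkufi.
  rule 1 (vowel merger): gopalkufi → gopelkufi
  rule 2 (unconditioned shift): gopelkufi → yopelkufi
  rule 3 (unconditioned shift): yopelkufi → yopelhufi
  rule 4 (h-loss): yopelhufi → yopelufi
  rule 5: no change — yopelufi
  rule 6 (vowel merger): yopelufi → yopelufe
  ⇒ Gatunu yopelufe
The other candidates each miss or misapply at least one Gatunu change.

yopelufe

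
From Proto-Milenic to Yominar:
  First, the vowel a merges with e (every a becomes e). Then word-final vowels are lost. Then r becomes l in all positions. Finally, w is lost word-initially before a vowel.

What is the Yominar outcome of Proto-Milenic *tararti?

telelt

Yominar: *tararti
  tararti → tererti   [vowel merger]
  tererti → terert   [apocope]
  terert → telelt   [unconditioned shift]
  telelt (rule 4 does not apply)
  giving Yominar telelt.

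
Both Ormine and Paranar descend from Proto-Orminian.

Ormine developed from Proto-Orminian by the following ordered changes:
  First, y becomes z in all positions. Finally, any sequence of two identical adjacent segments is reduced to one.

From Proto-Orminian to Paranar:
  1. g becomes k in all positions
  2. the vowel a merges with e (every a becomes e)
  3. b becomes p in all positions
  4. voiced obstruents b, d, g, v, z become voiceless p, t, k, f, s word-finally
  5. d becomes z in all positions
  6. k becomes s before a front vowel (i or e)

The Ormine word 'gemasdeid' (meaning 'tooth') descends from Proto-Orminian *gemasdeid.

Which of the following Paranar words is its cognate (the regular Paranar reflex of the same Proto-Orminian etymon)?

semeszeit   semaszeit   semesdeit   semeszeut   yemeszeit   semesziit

semeszeit

Paranar: start from *gemasdeid.
  rule 1 (unconditioned shift): gemasdeid → kemasdeid
  rule 2 (vowel merger): kemasdeid → kemesdeid
  rule 3: no change — kemesdeid
  rule 4 (final devoicing): kemesdeid → kemesdeit
  rule 5 (unconditioned shift): kemesdeit → kemeszeit
  rule 6 (palatalisation): kemeszeit → semeszeit
  ⇒ Paranar semeszeit
Among the options, 'semeszeit' alone shows every Paranar change applied in order.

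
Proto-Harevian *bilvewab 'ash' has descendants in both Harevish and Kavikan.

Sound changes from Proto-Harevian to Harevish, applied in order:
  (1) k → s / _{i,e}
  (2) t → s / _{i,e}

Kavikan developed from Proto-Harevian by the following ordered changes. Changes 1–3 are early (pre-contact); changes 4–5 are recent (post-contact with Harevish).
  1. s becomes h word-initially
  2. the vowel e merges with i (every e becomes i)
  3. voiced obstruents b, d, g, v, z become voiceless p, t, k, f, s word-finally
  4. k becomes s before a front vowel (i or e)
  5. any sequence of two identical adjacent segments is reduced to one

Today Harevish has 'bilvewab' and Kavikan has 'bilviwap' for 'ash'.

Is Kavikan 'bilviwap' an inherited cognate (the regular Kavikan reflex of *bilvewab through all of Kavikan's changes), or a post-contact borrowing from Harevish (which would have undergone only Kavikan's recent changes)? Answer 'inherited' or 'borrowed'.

If inherited, *bilvewab would pass through all of Kavikan's changes:
Kavikan: start from *bilvewab.
  rule 1: no change — bilvewab
  rule 2 (vowel merger): bilvewab → bilviwab
  rule 3 (final devoicing): bilviwab → bilviwap
  rule 4: no change — bilviwap
  rule 5: no change — bilviwap
  ⇒ Kavikan bilviwap
If borrowed from Harevish 'bilvewab' after the early changes, it would undergo only the recent ones:
  rule 4 (palatalisation): no change (bilvewab)
  rule 5 (degemination): no change (bilvewab)
  ⇒ as a loan: bilvewab
Kavikan 'bilviwap' matches the inherited outcome exactly, so it is an inherited cognate, not a loan.

inherited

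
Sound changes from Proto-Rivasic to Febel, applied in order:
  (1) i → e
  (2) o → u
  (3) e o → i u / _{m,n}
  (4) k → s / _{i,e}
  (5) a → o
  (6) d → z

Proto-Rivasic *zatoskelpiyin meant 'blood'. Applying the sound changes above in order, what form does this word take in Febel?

zotusselpeyin

Febel: *zatoskelpiyin > zatoskelpeyen > zatuskelpeyen > zatuskelpeyin > zatusselpeyin > zotusselpeyin  (by vowel merger, vowel merger, pre-nasal raising, palatalisation, vowel merger)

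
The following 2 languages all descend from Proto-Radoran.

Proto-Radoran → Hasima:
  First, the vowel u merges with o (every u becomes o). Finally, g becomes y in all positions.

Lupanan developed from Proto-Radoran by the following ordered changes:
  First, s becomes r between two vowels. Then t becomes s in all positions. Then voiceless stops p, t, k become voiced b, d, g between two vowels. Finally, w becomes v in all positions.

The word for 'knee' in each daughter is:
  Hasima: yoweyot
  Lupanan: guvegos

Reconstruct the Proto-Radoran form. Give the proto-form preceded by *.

*guwegot

Position 1: Hasima has y, Lupanan has g. Taking the neighbouring segments as reconstructed: Hasima y could go back to *g or *y; Lupanan g can only go back to *g — the one source consistent with every daughter is *g.
Position 5: Hasima has y, Lupanan has g. Taking the neighbouring segments as reconstructed: Hasima y could go back to *g or *y; Lupanan g could go back to *k or *g — the one source consistent with every daughter is *g.
This points to *guwegot. Verify forward in each daughter:
Hasima: *guwegot
  guwegot → gowegot   [vowel merger]
  gowegot → yoweyot   [unconditioned shift]
  giving Hasima yoweyot.
Lupanan: *guwegot
  guwegot (rule 1 does not apply)
  guwegot → guwegos   [unconditioned shift]
  guwegos (rule 3 does not apply)
  guwegos → guvegos   [unconditioned shift]
  giving Lupanan guvegos.
No other proto-form is consistent with every reflex, so the reconstruction is *guwegot.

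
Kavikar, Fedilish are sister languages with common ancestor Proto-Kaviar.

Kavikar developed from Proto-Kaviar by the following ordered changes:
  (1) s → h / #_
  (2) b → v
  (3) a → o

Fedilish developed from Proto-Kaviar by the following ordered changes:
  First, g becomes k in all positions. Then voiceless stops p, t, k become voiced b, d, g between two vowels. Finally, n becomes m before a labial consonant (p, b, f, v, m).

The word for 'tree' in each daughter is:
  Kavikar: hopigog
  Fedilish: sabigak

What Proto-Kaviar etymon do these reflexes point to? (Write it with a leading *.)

Position 7: Kavikar has g, Fedilish has k. Kavikar preserves g here (none of its changes turn any other segment into g), so the proto-segment is *g.
Position 2: Kavikar has o, Fedilish has a. Fedilish preserves a here (none of its changes turn any other segment into a), so the proto-segment is *a.
Position 1: Kavikar has h, Fedilish has s. Fedilish preserves s here (none of its changes turn any other segment into s), so the proto-segment is *s.
Verify the candidate proto-form against each daughter:
Kavikar: *sapigag > hapigag > hopigog  (by debuccalisation, vowel merger)
Fedilish: *sapigag
  sapigag → sapikak   [unconditioned shift]
  sapikak → sabigak   [intervocalic voicing]
  sabigak (rule 3 does not apply)
  giving Fedilish sabigak.
No other proto-form is consistent with every reflex, so the reconstruction is *sapigag.

*sapigag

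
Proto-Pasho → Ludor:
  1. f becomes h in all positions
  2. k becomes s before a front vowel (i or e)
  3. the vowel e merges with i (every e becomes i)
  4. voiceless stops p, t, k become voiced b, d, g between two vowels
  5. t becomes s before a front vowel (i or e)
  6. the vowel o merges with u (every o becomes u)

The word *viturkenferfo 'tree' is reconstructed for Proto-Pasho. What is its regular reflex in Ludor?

vidursinhirhu

Ludor: start from *viturkenferfo.
  rule 1 (unconditioned shift): viturkenferfo → viturkenherho
  rule 2 (palatalisation): viturkenherho → vitursenherho
  rule 3 (vowel merger): vitursenherho → vitursinhirho
  rule 4 (intervocalic voicing): vitursinhirho → vidursinhirho
  rule 5: no change — vidursinhirho
  rule 6 (vowel merger): vidursinhirho → vidursinhirhu
  ⇒ Ludor vidursinhirhu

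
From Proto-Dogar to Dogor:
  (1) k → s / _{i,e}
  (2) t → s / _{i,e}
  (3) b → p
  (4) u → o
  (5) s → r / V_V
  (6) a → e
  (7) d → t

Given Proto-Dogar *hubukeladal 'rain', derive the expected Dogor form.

hoporeletel

Dogor: *hubukeladal > hubuseladal > hupuseladal > hoposeladal > hoporeladal > hoporeledel > hoporeletel  (by palatalisation, unconditioned shift, vowel merger, rhotacism, vowel merger, unconditioned shift)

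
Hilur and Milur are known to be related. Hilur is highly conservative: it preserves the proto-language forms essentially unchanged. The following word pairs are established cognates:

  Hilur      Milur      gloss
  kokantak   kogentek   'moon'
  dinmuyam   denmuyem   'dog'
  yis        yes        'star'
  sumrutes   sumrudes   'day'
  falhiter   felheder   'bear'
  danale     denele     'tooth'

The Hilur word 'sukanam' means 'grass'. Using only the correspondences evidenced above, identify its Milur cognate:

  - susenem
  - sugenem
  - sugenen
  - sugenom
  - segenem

sugenem

kokantak ~ kogentek — Hilur k corresponds to Milur g between vowels (before a back vowel).
kokantak ~ kogentek, danale ~ denele — Hilur a corresponds to Milur e after a consonant, before a nasal.
dinmuyam ~ denmuyem — Hilur a corresponds to Milur e after a consonant, before a nasal.
Applying these to Hilur 'sukanam':
  sukanam → suganam   (k→g between vowels (before a back vowel))
  suganam → sugenam   (a→e after a consonant, before a nasal)
  sugenam → sugenem   (a→e after a consonant, before a nasal)
So the Milur cognate is 'sugenem'.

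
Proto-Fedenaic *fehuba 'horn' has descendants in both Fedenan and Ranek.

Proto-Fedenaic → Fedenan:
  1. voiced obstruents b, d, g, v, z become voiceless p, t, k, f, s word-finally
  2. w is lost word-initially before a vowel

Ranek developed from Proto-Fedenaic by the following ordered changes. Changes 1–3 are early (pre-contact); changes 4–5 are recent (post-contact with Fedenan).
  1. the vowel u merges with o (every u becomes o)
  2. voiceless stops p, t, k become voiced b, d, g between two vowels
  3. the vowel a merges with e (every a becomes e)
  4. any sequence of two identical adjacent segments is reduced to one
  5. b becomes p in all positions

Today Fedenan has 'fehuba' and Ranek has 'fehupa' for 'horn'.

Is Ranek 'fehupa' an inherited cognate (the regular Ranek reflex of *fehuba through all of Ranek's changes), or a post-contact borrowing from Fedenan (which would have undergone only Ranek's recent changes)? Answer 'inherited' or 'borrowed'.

If inherited, *fehuba would pass through all of Ranek's changes:
Ranek: *fehuba
  fehuba → fehoba   [vowel merger]
  fehoba (rule 2 does not apply)
  fehoba → fehobe   [vowel merger]
  fehobe (rule 4 does not apply)
  fehobe → fehope   [unconditioned shift]
  giving Ranek fehope.
If borrowed from Fedenan 'fehuba' after the early changes, it would undergo only the recent ones:
  rule 4 (degemination): no change (fehuba)
  rule 5 (unconditioned shift): fehuba → fehupa
  ⇒ as a loan: fehupa
Ranek 'fehupa' matches the loan outcome 'fehupa', not the inherited 'fehope' — it skipped the early Ranek changes, so it was borrowed from Fedenan.

borrowed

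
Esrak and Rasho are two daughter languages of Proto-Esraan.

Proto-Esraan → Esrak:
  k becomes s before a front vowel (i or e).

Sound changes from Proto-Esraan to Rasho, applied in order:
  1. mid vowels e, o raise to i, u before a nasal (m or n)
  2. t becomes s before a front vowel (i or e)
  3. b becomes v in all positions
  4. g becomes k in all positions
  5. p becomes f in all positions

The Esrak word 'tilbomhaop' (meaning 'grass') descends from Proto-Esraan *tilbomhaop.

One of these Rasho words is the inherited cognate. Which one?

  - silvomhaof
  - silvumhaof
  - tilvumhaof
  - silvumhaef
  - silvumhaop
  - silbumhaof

Rasho: start from *tilbomhaop.
  rule 1 (pre-nasal raising): tilbomhaop → tilbumhaop
  rule 2 (palatalisation): tilbumhaop → silbumhaop
  rule 3 (unconditioned shift): silbumhaop → silvumhaop
  rule 4: no change — silvumhaop
  rule 5 (unconditioned shift): silvumhaop → silvumhaof
  ⇒ Rasho silvumhaof

silvumhaof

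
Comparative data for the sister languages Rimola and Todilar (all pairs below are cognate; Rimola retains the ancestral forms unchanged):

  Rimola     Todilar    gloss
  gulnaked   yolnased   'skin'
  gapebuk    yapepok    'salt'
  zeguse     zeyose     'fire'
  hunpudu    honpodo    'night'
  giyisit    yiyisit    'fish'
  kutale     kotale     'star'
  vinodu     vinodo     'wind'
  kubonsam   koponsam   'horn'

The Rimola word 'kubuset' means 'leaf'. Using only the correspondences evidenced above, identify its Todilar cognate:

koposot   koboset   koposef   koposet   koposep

kubonsam ~ koponsam — Rimola u corresponds to Todilar o after a consonant, before a labial obstruent.
gapebuk ~ yapepok — Rimola b corresponds to Todilar p between vowels (before a back vowel).
gulnaked ~ yolnased, gapebuk ~ yapepok — Rimola u corresponds to Todilar o after a consonant, before a consonant other than r, m, n, p, b, f, v.
Applying these to Rimola 'kubuset':
  kubuset → kobuset   (u→o after a consonant, before a labial obstruent)
  kobuset → kopuset   (b→p between vowels (before a back vowel))
  kopuset → koposet   (u→o after a consonant, before a consonant other than r, m, n, p, b, f, v)
So the Todilar cognate is 'koposet'.

koposet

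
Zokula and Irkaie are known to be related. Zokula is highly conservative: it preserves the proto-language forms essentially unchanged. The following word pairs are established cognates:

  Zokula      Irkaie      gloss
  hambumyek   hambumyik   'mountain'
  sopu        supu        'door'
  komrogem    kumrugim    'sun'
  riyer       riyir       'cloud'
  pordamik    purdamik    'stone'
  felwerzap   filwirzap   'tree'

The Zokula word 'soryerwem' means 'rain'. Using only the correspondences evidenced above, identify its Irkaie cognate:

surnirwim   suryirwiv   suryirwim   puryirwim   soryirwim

pordamik ~ purdamik — Zokula o corresponds to Irkaie u after a consonant, before r.
riyer ~ riyir, felwerzap ~ filwirzap — Zokula e corresponds to Irkaie i after a consonant, before r.
komrogem ~ kumrugim — Zokula e corresponds to Irkaie i after a consonant, before a nasal.
Applying these to Zokula 'soryerwem':
  soryerwem → suryerwem   (o→u after a consonant, before r)
  suryerwem → suryirwem   (e→i after a consonant, before r)
  suryirwem → suryirwim   (e→i after a consonant, before a nasal)
So the Irkaie cognate is 'suryirwim'.

suryirwim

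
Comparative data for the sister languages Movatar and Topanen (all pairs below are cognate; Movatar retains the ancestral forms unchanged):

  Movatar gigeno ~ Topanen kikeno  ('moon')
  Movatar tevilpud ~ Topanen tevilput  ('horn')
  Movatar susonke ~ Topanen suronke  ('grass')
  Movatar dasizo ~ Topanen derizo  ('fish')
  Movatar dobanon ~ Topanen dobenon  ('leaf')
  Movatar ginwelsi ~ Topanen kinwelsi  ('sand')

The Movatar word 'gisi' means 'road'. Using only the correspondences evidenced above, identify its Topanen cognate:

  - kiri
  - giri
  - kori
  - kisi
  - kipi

kiri

gigeno ~ kikeno, ginwelsi ~ kinwelsi — Movatar g corresponds to Topanen k word-initially before a front vowel.
dasizo ~ derizo — Movatar s corresponds to Topanen r between vowels (before a front vowel).
Applying these to Movatar 'gisi':
  gisi → kisi   (g→k word-initially before a front vowel)
  kisi → kiri   (s→r between vowels (before a front vowel))
So the Topanen cognate is 'kiri'.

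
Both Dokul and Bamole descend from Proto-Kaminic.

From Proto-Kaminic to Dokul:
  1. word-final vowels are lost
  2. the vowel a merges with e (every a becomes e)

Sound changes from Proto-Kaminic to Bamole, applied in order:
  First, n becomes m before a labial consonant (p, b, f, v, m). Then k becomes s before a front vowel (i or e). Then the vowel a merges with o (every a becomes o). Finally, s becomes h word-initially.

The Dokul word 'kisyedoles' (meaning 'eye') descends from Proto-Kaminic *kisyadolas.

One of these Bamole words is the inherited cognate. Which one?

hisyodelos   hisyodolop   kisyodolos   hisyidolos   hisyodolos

hisyodolos

Bamole: start from *kisyadolas.
  rule 1: no change — kisyadolas
  rule 2 (palatalisation): kisyadolas → sisyadolas
  rule 3 (vowel merger): sisyadolas → sisyodolos
  rule 4 (debuccalisation): sisyodolos → hisyodolos
  ⇒ Bamole hisyodolos
Among the options, 'hisyodolos' alone shows every Bamole change applied in order.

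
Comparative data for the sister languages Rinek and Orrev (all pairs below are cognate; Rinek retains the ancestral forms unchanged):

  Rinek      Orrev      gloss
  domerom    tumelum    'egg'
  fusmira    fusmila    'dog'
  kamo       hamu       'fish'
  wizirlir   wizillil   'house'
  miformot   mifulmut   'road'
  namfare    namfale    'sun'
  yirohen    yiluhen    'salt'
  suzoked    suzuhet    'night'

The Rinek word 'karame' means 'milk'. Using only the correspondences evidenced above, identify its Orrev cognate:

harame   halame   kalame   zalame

halame

kamo ~ hamu — Rinek k corresponds to Orrev h word-initially before a back vowel.
fusmira ~ fusmila — Rinek r corresponds to Orrev l between vowels (before a back vowel).
Applying these to Rinek 'karame':
  karame → harame   (k→h word-initially before a back vowel)
  harame → halame   (r→l between vowels (before a back vowel))
So the Orrev cognate is 'halame'.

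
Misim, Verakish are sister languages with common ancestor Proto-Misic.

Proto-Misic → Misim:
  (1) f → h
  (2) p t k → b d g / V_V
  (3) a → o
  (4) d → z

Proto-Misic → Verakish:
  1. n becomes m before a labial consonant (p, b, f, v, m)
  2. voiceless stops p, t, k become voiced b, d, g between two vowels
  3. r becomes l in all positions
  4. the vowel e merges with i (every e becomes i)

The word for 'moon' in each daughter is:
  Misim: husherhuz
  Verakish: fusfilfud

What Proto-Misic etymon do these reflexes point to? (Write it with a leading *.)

Position 4: Misim has h, Verakish has f. Verakish preserves f here (none of its changes turn any other segment into f), so the proto-segment is *f.
Position 6: Misim has r, Verakish has l. Misim preserves r here (none of its changes turn any other segment into r), so the proto-segment is *r.
Continuing position by position gives *fusferfud; check it forward:
Misim: start from *fusferfud.
  rule 1 (unconditioned shift): fusferfud → husherhud
  rule 2: no change — husherhud
  rule 3: no change — husherhud
  rule 4 (unconditioned shift): husherhud → husherhuz
  ⇒ Misim husherhuz
Verakish: *fusferfud > fusfelfud > fusfilfud  (by unconditioned shift, vowel merger)
Only *fusferfud yields all of Misim husherhuz, Verakish fusfilfud.

*fusferfud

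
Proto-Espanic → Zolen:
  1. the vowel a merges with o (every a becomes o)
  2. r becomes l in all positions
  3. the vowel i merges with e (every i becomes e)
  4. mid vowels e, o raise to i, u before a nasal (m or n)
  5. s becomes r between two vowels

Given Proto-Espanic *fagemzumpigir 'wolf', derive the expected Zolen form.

Zolen: start from *fagemzumpigir.
  rule 1 (vowel merger): fagemzumpigir → fogemzumpigir
  rule 2 (unconditioned shift): fogemzumpigir → fogemzumpigil
  rule 3 (vowel merger): fogemzumpigil → fogemzumpegel
  rule 4 (pre-nasal raising): fogemzumpegel → fogimzumpegel
  rule 5: no change — fogimzumpegel
  ⇒ Zolen fogimzumpegel

fogimzumpegel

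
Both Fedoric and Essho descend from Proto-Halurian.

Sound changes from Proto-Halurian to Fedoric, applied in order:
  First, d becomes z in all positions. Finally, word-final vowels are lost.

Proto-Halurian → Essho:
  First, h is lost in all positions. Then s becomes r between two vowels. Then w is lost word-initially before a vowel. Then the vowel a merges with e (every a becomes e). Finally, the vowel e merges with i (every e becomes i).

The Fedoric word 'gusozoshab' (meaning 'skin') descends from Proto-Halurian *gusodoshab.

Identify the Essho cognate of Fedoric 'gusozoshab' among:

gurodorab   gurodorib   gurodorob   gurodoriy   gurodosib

Essho: start from *gusodoshab.
  rule 1 (h-loss): gusodoshab → gusodosab
  rule 2 (rhotacism): gusodosab → gurodorab
  rule 3: no change — gurodorab
  rule 4 (vowel merger): gurodorab → gurodoreb
  rule 5 (vowel merger): gurodoreb → gurodorib
  ⇒ Essho gurodorib
The other candidates each miss or misapply at least one Essho change.

gurodorib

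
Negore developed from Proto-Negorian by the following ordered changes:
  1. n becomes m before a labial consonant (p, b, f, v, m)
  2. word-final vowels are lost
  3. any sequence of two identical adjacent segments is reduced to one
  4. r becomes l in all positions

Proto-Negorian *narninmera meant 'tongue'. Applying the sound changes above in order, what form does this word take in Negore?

Negore: *narninmera
  narninmera → narnimmera   [nasal place assimilation]
  narnimmera → narnimmer   [apocope]
  narnimmer → narnimer   [degemination]
  narnimer → nalnimel   [unconditioned shift]
  giving Negore nalnimel.

nalnimel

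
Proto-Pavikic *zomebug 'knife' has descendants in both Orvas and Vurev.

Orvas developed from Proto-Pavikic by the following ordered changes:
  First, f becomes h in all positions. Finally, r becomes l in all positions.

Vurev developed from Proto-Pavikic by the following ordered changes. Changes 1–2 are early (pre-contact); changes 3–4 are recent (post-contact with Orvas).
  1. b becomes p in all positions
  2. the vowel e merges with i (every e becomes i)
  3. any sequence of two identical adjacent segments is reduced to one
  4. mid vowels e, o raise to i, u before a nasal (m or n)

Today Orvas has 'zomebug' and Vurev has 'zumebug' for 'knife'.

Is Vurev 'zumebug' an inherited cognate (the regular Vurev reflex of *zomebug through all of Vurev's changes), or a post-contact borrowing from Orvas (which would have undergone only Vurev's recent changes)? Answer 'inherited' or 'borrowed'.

If inherited, *zomebug would pass through all of Vurev's changes:
Vurev: *zomebug > zomepug > zomipug > zumipug  (by unconditioned shift, vowel merger, pre-nasal raising)
If borrowed from Orvas 'zomebug' after the early changes, it would undergo only the recent ones:
  rule 3 (degemination): no change (zomebug)
  rule 4 (pre-nasal raising): zomebug → zumebug
  ⇒ as a loan: zumebug
Vurev 'zumebug' matches the loan outcome 'zumebug', not the inherited 'zumipug' — it skipped the early Vurev changes, so it was borrowed from Orvas.

borrowed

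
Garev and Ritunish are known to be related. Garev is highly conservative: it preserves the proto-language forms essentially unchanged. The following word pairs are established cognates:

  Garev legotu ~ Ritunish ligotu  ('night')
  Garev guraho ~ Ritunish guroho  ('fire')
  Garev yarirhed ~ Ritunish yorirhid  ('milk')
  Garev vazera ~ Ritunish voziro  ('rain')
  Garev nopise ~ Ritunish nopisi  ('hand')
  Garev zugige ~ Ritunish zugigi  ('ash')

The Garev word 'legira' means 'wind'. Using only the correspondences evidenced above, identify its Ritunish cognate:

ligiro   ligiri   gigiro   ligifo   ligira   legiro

ligiro

legotu ~ ligotu, yarirhed ~ yorirhid — Garev e corresponds to Ritunish i after a consonant, before a consonant other than r, m, n, p, b, f, v.
vazera ~ voziro — Garev a corresponds to Ritunish o word-finally.
Applying these to Garev 'legira':
  legira → ligira   (e→i after a consonant, before a consonant other than r, m, n, p, b, f, v)
  ligira → ligiro   (a→o word-finally)
So the Ritunish cognate is 'ligiro'.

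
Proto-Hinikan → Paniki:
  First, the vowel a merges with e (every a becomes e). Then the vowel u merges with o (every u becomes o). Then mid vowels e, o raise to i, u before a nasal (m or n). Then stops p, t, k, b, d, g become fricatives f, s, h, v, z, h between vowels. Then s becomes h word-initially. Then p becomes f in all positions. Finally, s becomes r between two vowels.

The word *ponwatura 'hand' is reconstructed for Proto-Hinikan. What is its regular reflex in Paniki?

Paniki: start from *ponwatura.
  rule 1 (vowel merger): ponwatura → ponweture
  rule 2 (vowel merger): ponweture → ponwetore
  rule 3 (pre-nasal raising): ponwetore → punwetore
  rule 4 (intervocalic lenition): punwetore → punwesore
  rule 5: no change — punwesore
  rule 6 (unconditioned shift): punwesore → funwesore
  rule 7 (rhotacism): funwesore → funwerore
  ⇒ Paniki funwerore

funwerore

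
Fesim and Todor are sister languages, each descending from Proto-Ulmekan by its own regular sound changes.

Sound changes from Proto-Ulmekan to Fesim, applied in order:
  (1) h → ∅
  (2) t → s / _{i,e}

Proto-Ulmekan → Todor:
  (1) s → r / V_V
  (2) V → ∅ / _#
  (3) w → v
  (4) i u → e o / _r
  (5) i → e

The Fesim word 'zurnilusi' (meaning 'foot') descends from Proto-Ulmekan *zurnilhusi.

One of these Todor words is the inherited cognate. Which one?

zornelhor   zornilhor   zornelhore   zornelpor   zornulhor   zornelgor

zornelhor

Todor: *zurnilhusi > zurnilhuri > zurnilhur > zornilhor > zornelhor  (by rhotacism, apocope, pre-rhotic lowering, vowel merger)
Among the options, 'zornelhor' alone shows every Todor change applied in order.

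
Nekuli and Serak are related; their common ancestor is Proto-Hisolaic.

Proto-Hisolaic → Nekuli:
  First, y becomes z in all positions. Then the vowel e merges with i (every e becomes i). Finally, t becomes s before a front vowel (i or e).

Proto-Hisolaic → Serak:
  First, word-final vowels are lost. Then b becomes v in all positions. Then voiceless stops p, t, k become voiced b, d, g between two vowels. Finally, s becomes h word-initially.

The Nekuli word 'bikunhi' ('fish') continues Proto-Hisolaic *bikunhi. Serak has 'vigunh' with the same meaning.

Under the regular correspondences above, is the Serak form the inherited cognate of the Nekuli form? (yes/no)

Derive the expected Serak reflex of *bikunhi:
Serak: start from *bikunhi.
  rule 1 (apocope): bikunhi → bikunh
  rule 2 (unconditioned shift): bikunh → vikunh
  rule 3 (intervocalic voicing): vikunh → vigunh
  rule 4: no change — vigunh
  ⇒ Serak vigunh
Serak 'vigunh' matches the regular reflex exactly, so the pair is cognate.

yes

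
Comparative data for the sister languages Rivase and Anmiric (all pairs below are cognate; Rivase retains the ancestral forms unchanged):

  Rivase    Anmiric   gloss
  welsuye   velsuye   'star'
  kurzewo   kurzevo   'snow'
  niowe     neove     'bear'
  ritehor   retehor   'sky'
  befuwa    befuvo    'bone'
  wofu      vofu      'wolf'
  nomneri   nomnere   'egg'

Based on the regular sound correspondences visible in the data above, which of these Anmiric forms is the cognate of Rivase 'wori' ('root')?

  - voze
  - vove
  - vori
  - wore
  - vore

vore

wofu ~ vofu — Rivase w corresponds to Anmiric v word-initially before a back vowel.
nomneri ~ nomnere — Rivase i corresponds to Anmiric e word-finally.
Applying these to Rivase 'wori':
  wori → vori   (w→v word-initially before a back vowel)
  vori → vore   (i→e word-finally)
So the Anmiric cognate is 'vore'.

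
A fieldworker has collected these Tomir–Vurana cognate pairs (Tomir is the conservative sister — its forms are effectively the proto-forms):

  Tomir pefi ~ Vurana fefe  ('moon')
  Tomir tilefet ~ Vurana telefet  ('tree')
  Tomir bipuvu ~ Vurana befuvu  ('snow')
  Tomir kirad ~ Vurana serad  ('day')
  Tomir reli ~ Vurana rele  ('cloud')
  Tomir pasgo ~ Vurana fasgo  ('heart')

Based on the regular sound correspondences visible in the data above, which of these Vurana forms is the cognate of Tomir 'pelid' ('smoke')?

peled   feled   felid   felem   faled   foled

pefi ~ fefe — Tomir p corresponds to Vurana f word-initially before a front vowel.
tilefet ~ telefet — Tomir i corresponds to Vurana e after a consonant, before a consonant other than r, m, n, p, b, f, v.
Applying these to Tomir 'pelid':
  pelid → felid   (p→f word-initially before a front vowel)
  felid → feled   (i→e after a consonant, before a consonant other than r, m, n, p, b, f, v)
So the Vurana cognate is 'feled'.

feled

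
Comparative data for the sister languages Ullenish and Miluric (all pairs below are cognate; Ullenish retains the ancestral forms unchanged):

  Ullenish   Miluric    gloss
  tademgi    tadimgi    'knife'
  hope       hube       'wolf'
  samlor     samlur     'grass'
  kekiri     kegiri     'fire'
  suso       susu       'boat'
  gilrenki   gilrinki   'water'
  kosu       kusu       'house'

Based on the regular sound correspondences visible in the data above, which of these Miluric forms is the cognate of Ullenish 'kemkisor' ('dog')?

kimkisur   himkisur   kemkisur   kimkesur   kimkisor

tademgi ~ tadimgi — Ullenish e corresponds to Miluric i after a consonant, before a nasal.
samlor ~ samlur — Ullenish o corresponds to Miluric u after a consonant, before r.
Applying these to Ullenish 'kemkisor':
  kemkisor → kimkisor   (e→i after a consonant, before a nasal)
  kimkisor → kimkisur   (o→u after a consonant, before r)
So the Miluric cognate is 'kimkisur'.

kimkisur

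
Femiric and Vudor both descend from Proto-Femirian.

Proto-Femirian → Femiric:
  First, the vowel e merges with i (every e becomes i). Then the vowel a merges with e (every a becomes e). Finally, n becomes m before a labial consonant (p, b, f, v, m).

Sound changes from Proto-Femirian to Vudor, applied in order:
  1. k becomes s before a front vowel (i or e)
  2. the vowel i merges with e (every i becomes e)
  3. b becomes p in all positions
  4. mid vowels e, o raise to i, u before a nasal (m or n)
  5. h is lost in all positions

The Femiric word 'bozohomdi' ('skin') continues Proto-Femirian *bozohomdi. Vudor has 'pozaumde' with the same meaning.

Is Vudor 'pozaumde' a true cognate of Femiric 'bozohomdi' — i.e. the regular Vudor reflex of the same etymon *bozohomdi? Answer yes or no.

no

Derive the expected Vudor reflex of *bozohomdi:
Vudor: *bozohomdi
  bozohomdi (rule 1 does not apply)
  bozohomdi → bozohomde   [vowel merger]
  bozohomde → pozohomde   [unconditioned shift]
  pozohomde → pozohumde   [pre-nasal raising]
  pozohumde → pozoumde   [h-loss]
  giving Vudor pozoumde.
The regular Vudor reflex would be 'pozoumde', but the attested form is 'pozaumde'. The correspondence is irregular, so they are not cognates (the Vudor form has a different source).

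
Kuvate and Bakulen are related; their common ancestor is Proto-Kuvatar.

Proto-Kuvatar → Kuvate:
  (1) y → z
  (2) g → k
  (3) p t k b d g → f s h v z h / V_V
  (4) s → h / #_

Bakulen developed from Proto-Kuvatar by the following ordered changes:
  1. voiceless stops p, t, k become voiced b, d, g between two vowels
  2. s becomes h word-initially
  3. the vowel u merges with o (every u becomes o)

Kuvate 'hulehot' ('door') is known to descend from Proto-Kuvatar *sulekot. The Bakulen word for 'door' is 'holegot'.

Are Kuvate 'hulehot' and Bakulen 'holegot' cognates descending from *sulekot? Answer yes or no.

Derive the expected Bakulen reflex of *sulekot:
Bakulen: *sulekot
  sulekot → sulegot   [intervocalic voicing]
  sulegot → hulegot   [debuccalisation]
  hulegot → holegot   [vowel merger]
  giving Bakulen holegot.
Bakulen 'holegot' matches the regular reflex exactly, so the pair is cognate.

yes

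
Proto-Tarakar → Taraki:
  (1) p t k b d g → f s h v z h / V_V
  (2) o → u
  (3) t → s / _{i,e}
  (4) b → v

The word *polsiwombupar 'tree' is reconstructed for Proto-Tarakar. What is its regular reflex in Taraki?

pulsiwumvufar

Taraki: start from *polsiwombupar.
  rule 1 (intervocalic lenition): polsiwombupar → polsiwombufar
  rule 2 (vowel merger): polsiwombufar → pulsiwumbufar
  rule 3: no change — pulsiwumbufar
  rule 4 (unconditioned shift): pulsiwumbufar → pulsiwumvufar
  ⇒ Taraki pulsiwumvufar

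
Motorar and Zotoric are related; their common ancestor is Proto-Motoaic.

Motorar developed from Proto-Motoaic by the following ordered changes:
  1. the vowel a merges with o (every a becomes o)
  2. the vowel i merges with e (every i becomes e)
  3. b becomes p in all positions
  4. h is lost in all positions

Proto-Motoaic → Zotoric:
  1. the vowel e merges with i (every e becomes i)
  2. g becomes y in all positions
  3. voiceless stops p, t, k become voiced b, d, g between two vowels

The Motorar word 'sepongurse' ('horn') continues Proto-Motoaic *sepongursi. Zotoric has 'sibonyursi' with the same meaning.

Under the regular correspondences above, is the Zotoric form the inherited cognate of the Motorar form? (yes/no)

Derive the expected Zotoric reflex of *sepongursi:
Zotoric: *sepongursi
  sepongursi → sipongursi   [vowel merger]
  sipongursi → siponyursi   [unconditioned shift]
  siponyursi → sibonyursi   [intervocalic voicing]
  giving Zotoric sibonyursi.
Zotoric 'sibonyursi' matches the regular reflex exactly, so the pair is cognate.

yes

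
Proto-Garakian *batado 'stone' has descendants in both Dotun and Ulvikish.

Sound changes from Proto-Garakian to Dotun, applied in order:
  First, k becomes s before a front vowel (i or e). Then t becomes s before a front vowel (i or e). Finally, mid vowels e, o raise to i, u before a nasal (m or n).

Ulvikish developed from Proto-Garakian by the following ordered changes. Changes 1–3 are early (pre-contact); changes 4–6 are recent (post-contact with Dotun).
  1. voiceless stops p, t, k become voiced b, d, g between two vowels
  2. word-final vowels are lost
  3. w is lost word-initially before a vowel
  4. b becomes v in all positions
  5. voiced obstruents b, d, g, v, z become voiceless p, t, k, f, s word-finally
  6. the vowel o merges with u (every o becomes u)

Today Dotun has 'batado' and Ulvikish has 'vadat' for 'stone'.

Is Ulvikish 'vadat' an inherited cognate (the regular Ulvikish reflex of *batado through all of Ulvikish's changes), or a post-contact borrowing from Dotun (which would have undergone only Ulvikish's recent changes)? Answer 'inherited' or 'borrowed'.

inherited

If inherited, *batado would pass through all of Ulvikish's changes:
Ulvikish: *batado
  batado → badado   [intervocalic voicing]
  badado → badad   [apocope]
  badad (rule 3 does not apply)
  badad → vadad   [unconditioned shift]
  vadad → vadat   [final devoicing]
  vadat (rule 6 does not apply)
  giving Ulvikish vadat.
If borrowed from Dotun 'batado' after the early changes, it would undergo only the recent ones:
  rule 4 (unconditioned shift): batado → vatado
  rule 5 (final devoicing): no change (vatado)
  rule 6 (vowel merger): vatado → vatadu
  ⇒ as a loan: vatadu
Ulvikish 'vadat' matches the inherited outcome exactly, so it is an inherited cognate, not a loan.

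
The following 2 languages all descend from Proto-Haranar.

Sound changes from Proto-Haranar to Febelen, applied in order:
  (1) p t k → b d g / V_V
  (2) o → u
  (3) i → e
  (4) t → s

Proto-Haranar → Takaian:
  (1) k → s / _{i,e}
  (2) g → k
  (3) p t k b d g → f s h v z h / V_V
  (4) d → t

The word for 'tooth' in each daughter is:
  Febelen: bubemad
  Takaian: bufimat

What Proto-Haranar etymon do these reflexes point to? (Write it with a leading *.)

Position 4: Febelen has e, Takaian has i. Takaian preserves i here (none of its changes turn any other segment into i), so the proto-segment is *i.
Position 7: Febelen has d, Takaian has t. Taking the neighbouring segments as reconstructed: Febelen d can only go back to *d; Takaian t could go back to *t or *d — the one source consistent with every daughter is *d.
Continuing position by position gives *bupimad; check it forward:
Febelen: start from *bupimad.
  rule 1 (intervocalic voicing): bupimad → bubimad
  rule 2: no change — bubimad
  rule 3 (vowel merger): bubimad → bubemad
  rule 4: no change — bubemad
  ⇒ Febelen bubemad
Takaian: start from *bupimad.
  rule 1: no change — bupimad
  rule 2: no change — bupimad
  rule 3 (intervocalic lenition): bupimad → bufimad
  rule 4 (unconditioned shift): bufimad → bufimat
  ⇒ Takaian bufimat
No other proto-form is consistent with every reflex, so the reconstruction is *bupimad.

*bupimad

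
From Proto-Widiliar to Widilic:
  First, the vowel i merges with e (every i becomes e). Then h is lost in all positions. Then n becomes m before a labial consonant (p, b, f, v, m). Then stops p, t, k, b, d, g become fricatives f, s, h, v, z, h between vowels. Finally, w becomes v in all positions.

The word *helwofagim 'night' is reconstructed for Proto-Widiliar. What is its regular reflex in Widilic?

elvofahem

Widilic: start from *helwofagim.
  rule 1 (vowel merger): helwofagim → helwofagem
  rule 2 (h-loss): helwofagem → elwofagem
  rule 3: no change — elwofagem
  rule 4 (intervocalic lenition): elwofagem → elwofahem
  rule 5 (unconditioned shift): elwofahem → elvofahem
  ⇒ Widilic elvofahem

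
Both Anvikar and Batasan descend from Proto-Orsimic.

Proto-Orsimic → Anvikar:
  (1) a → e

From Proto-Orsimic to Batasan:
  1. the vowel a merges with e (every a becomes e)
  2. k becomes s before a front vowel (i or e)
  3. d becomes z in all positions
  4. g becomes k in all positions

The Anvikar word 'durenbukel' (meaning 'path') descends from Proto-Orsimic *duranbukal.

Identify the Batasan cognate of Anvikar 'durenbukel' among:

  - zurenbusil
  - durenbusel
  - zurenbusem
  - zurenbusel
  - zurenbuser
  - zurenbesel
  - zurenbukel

zurenbusel

Batasan: start from *duranbukal.
  rule 1 (vowel merger): duranbukal → durenbukel
  rule 2 (palatalisation): durenbukel → durenbusel
  rule 3 (unconditioned shift): durenbusel → zurenbusel
  rule 4: no change — zurenbusel
  ⇒ Batasan zurenbusel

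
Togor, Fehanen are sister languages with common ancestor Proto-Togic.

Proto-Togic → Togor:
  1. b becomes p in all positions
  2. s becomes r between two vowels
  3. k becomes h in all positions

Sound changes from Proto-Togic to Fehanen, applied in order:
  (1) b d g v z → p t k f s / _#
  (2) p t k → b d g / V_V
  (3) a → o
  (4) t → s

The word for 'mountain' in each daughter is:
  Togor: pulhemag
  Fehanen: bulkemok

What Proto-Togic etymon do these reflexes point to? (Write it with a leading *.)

*bulkemag

Position 1: Togor has p, Fehanen has b. Taking the neighbouring segments as reconstructed: Togor p could go back to *p or *b; Fehanen b can only go back to *b — the one source consistent with every daughter is *b.
Position 7: Togor has a, Fehanen has o. Togor preserves a here (none of its changes turn any other segment into a), so the proto-segment is *a.
Continuing position by position gives *bulkemag; check it forward:
Togor: *bulkemag
  bulkemag → pulkemag   [unconditioned shift]
  pulkemag (rule 2 does not apply)
  pulkemag → pulhemag   [unconditioned shift]
  giving Togor pulhemag.
Fehanen: *bulkemag > bulkemak > bulkemok  (by final devoicing, vowel merger)
No other proto-form is consistent with every reflex, so the reconstruction is *bulkemag.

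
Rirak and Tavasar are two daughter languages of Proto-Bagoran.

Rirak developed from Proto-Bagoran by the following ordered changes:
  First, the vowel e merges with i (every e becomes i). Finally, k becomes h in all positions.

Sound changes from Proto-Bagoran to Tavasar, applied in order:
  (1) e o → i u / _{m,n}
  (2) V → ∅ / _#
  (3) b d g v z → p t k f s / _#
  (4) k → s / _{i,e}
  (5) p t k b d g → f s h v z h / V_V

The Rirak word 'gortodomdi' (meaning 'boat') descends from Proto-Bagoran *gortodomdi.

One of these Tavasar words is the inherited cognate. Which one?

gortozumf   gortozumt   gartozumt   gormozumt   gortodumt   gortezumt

gortozumt

Tavasar: start from *gortodomdi.
  rule 1 (pre-nasal raising): gortodomdi → gortodumdi
  rule 2 (apocope): gortodumdi → gortodumd
  rule 3 (final devoicing): gortodumd → gortodumt
  rule 4: no change — gortodumt
  rule 5 (intervocalic lenition): gortodumt → gortozumt
  ⇒ Tavasar gortozumt
Only 'gortozumt' matches the regular Tavasar development of *gortodomdi.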